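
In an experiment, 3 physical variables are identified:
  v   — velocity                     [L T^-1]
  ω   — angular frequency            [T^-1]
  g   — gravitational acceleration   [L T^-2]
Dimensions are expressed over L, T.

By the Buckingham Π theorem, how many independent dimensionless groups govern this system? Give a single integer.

Write exponents as rows L,T / cols v,ω,g:
  L: [ 1  0  1]
  T: [-1 -1 -2]
Echelon form has 2 nonzero rows (pivots: v,ω)
n=3, r=2 ⇒ 1 dimensionless group

1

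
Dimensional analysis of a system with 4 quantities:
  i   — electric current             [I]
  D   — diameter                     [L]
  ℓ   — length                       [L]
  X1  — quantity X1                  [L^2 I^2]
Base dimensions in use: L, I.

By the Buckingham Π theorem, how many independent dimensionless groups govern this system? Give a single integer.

Exponent matrix [L,I] × [i,D,ℓ,X1]:
  L: [ 0  1  1  2]
  I: [ 1  0  0  2]
Echelon form has 2 nonzero rows (pivots: i,D)
4 vars − rank 2 = 2 Π groups

2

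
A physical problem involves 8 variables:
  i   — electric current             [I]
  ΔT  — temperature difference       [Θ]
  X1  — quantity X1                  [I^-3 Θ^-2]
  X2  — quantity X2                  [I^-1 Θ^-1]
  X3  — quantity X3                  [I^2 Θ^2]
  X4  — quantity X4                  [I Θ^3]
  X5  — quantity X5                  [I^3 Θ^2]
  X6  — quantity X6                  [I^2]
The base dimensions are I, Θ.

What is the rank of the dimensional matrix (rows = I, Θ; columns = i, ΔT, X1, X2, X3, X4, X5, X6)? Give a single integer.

2

Write exponents as rows I,Θ / cols i,ΔT,X1,X2,X3,X4,X5,X6:
  I: [ 1  0 -3 -1  2  1  3  2]
  Θ: [ 0  1 -2 -1  2  3  2  0]
Echelon form has 2 nonzero rows (pivots: i,ΔT)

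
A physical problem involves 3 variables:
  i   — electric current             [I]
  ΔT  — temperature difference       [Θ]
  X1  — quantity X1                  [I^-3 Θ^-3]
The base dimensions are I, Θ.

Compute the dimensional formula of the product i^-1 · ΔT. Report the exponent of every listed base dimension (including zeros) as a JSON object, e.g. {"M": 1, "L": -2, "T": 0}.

Dimensional matrix (I×Θ by i×ΔT×X1):
  I: [ 1  0 -3]
  Θ: [ 0  1 -3]
  [I]: (-1)·1+(1)·0 = -1
  [Θ]: (-1)·0+(1)·1 = 1
⇒ I^-1 Θ

{"I": -1, "Θ": 1}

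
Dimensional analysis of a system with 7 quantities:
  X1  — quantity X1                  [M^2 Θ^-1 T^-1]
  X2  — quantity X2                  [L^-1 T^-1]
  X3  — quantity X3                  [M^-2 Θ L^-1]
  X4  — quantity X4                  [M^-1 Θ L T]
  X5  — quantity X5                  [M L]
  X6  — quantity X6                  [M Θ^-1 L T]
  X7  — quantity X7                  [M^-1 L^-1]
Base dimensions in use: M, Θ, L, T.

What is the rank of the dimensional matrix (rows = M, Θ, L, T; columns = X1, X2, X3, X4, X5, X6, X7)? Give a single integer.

Write exponents as rows M,Θ,L,T / cols X1,X2,X3,X4,X5,X6,X7:
  M: [ 2  0 -2 -1  1  1 -1]
  Θ: [-1  0  1  1  0 -1  0]
  L: [ 0 -1 -1  1  1  1 -1]
  T: [-1 -1  0  1  0  1  0]
Row reduction gives pivot columns X1,X2,X4; rank = 3

3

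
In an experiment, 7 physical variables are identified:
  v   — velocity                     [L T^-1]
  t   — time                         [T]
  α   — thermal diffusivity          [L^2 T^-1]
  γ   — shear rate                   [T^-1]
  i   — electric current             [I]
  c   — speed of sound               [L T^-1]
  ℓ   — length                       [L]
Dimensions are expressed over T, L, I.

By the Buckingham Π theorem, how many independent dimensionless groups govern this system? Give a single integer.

4

Write exponents as rows T,L,I / cols v,t,α,γ,i,c,ℓ:
  T: [-1  1 -1 -1  0 -1  0]
  L: [ 1  0  2  0  0  1  1]
  I: [ 0  0  0  0  1  0  0]
RREF → pivots at {v,t,i} ⇒ r = 3
7 vars − rank 3 = 4 Π groups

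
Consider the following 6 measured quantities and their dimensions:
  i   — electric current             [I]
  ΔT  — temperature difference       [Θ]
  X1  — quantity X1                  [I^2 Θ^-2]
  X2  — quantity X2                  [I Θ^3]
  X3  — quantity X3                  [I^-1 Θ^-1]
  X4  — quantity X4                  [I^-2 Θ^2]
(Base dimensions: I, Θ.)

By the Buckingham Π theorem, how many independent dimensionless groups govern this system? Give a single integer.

Dimensional matrix (I×Θ by i×ΔT×X1×X2×X3×X4):
  I: [ 1  0  2  1 -1 -2]
  Θ: [ 0  1 -2  3 -1  2]
Echelon form has 2 nonzero rows (pivots: i,ΔT)
Π count = n − r = 6 − 2 = 4

4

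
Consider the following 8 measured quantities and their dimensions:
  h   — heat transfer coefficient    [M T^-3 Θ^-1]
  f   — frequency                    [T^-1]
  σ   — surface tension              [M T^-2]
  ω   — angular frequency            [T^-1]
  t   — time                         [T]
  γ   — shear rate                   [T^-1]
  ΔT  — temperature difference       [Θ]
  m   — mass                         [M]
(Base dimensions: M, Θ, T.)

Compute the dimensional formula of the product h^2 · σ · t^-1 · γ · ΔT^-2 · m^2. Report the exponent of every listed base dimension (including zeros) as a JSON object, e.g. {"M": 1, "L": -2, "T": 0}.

{"M": 5, "Θ": -4, "T": -10}

Write exponents as rows M,Θ,T / cols h,f,σ,ω,t,γ,ΔT,m:
  M: [ 1  0  1  0  0  0  0  1]
  Θ: [-1  0  0  0  0  0  1  0]
  T: [-3 -1 -2 -1  1 -1  0  0]
  [M]: (2)·1+(1)·1+(-1)·0+(1)·0+(-2)·0+(2)·1 = 5
  [Θ]: (2)·-1+(1)·0+(-1)·0+(1)·0+(-2)·1+(2)·0 = -4
  [T]: (2)·-3+(1)·-2+(-1)·1+(1)·-1+(-2)·0+(2)·0 = -10
⇒ M^5 Θ^-4 T^-10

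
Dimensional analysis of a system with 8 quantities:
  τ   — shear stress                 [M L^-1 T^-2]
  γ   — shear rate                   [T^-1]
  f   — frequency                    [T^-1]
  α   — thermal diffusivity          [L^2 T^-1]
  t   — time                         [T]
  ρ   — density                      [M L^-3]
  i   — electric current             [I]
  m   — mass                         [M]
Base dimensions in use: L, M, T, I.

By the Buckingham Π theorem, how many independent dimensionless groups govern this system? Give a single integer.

Exponent matrix [L,M,T,I] × [τ,γ,f,α,t,ρ,i,m]:
  L: [-1  0  0  2  0 -3  0  0]
  M: [ 1  0  0  0  0  1  0  1]
  T: [-2 -1 -1 -1  1  0  0  0]
  I: [ 0  0  0  0  0  0  1  0]
RREF → pivots at {τ,γ,α,i} ⇒ r = 4
Π count = n − r = 8 − 4 = 4

4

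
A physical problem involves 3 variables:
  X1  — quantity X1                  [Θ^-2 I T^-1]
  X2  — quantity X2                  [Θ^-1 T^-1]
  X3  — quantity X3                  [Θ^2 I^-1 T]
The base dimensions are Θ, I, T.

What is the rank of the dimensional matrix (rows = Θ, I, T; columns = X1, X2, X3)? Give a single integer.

Write exponents as rows Θ,I,T / cols X1,X2,X3:
  Θ: [-2 -1  2]
  I: [ 1  0 -1]
  T: [-1 -1  1]
Echelon form has 2 nonzero rows (pivots: X1,X2)

2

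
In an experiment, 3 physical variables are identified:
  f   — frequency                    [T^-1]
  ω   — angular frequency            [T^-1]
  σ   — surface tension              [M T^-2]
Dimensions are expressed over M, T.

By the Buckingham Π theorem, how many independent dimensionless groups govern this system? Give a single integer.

1

Exponent matrix [M,T] × [f,ω,σ]:
  M: [ 0  0  1]
  T: [-1 -1 -2]
RREF → pivots at {f,σ} ⇒ r = 2
n=3, r=2 ⇒ 1 dimensionless group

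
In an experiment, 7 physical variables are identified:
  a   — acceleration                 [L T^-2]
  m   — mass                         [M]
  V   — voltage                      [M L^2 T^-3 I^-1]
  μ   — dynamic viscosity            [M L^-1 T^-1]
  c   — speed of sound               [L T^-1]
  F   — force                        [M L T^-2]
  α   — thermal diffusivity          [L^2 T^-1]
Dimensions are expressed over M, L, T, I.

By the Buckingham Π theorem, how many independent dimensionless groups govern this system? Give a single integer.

Dimensional matrix (M×L×T×I by a×m×V×μ×c×F×α):
  M: [ 0  1  1  1  0  1  0]
  L: [ 1  0  2 -1  1  1  2]
  T: [-2  0 -3 -1 -1 -2 -1]
  I: [ 0  0 -1  0  0  0  0]
Row reduction gives pivot columns a,m,V,μ; rank = 4
Π count = n − r = 7 − 4 = 3

3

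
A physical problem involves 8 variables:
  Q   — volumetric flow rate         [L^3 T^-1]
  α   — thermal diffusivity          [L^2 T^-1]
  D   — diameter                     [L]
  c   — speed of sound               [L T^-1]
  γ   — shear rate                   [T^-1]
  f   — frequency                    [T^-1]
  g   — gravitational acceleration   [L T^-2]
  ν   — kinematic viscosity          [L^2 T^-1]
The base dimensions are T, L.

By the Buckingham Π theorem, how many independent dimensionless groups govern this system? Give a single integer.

6

Write exponents as rows T,L / cols Q,α,D,c,γ,f,g,ν:
  T: [-1 -1  0 -1 -1 -1 -2 -1]
  L: [ 3  2  1  1  0  0  1  2]
Row reduction gives pivot columns Q,α; rank = 2
Π count = n − r = 8 − 2 = 6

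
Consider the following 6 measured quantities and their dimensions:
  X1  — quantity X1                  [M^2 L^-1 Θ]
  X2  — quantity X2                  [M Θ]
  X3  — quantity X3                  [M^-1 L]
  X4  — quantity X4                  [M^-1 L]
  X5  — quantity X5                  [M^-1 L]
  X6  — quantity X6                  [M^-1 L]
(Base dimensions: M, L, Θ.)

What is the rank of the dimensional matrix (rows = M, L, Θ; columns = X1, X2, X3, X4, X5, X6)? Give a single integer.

2

Exponent matrix [M,L,Θ] × [X1,X2,X3,X4,X5,X6]:
  M: [ 2  1 -1 -1 -1 -1]
  L: [-1  0  1  1  1  1]
  Θ: [ 1  1  0  0  0  0]
Row reduction gives pivot columns X1,X2; rank = 2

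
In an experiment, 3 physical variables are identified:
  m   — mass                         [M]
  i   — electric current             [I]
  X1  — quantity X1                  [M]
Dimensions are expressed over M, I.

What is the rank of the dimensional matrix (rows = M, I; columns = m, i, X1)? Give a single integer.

2

Exponent matrix [M,I] × [m,i,X1]:
  M: [ 1  0  1]
  I: [ 0  1  0]
Echelon form has 2 nonzero rows (pivots: m,i)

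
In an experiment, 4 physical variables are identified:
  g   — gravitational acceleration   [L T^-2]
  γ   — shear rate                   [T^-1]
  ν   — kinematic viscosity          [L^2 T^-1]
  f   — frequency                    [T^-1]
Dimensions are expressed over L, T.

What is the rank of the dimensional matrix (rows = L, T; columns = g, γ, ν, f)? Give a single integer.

Dimensional matrix (L×T by g×γ×ν×f):
  L: [ 1  0  2  0]
  T: [-2 -1 -1 -1]
Echelon form has 2 nonzero rows (pivots: g,γ)

2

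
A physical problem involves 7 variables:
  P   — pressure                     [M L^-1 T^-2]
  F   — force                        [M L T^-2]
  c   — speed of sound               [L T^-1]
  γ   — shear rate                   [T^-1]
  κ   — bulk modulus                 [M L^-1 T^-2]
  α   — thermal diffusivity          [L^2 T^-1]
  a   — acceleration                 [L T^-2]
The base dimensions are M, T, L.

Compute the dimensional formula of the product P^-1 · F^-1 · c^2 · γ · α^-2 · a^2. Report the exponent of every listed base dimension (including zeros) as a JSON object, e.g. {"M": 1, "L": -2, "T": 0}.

{"M": -2, "T": -1, "L": 0}

Exponent matrix [M,T,L] × [P,F,c,γ,κ,α,a]:
  M: [ 1  1  0  0  1  0  0]
  T: [-2 -2 -1 -1 -2 -1 -2]
  L: [-1  1  1  0 -1  2  1]
  [M]: (-1)·1+(-1)·1+(2)·0+(1)·0+(-2)·0+(2)·0 = -2
  [T]: (-1)·-2+(-1)·-2+(2)·-1+(1)·-1+(-2)·-1+(2)·-2 = -1
  [L]: (-1)·-1+(-1)·1+(2)·1+(1)·0+(-2)·2+(2)·1 = 0
⇒ M^-2 T^-1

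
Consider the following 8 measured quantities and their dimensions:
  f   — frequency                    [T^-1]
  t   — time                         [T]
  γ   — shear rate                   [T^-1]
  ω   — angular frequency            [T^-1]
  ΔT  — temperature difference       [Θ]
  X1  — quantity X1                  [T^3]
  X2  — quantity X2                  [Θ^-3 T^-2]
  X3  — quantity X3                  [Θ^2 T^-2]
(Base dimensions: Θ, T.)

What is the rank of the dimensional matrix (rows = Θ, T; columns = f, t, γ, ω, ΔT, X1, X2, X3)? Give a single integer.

2

Exponent matrix [Θ,T] × [f,t,γ,ω,ΔT,X1,X2,X3]:
  Θ: [ 0  0  0  0  1  0 -3  2]
  T: [-1  1 -1 -1  0  3 -2 -2]
Row reduction gives pivot columns f,ΔT; rank = 2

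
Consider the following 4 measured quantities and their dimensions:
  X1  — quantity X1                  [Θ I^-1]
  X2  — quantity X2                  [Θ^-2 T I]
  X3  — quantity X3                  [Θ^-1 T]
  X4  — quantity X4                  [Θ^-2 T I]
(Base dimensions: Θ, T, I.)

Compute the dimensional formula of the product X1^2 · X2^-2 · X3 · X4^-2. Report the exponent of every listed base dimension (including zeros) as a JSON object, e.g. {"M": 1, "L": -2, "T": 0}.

{"Θ": 9, "T": -3, "I": -6}

Exponent matrix [Θ,T,I] × [X1,X2,X3,X4]:
  Θ: [ 1 -2 -1 -2]
  T: [ 0  1  1  1]
  I: [-1  1  0  1]
  [Θ]: (2)·1+(-2)·-2+(1)·-1+(-2)·-2 = 9
  [T]: (2)·0+(-2)·1+(1)·1+(-2)·1 = -3
  [I]: (2)·-1+(-2)·1+(1)·0+(-2)·1 = -6
⇒ Θ^9 T^-3 I^-6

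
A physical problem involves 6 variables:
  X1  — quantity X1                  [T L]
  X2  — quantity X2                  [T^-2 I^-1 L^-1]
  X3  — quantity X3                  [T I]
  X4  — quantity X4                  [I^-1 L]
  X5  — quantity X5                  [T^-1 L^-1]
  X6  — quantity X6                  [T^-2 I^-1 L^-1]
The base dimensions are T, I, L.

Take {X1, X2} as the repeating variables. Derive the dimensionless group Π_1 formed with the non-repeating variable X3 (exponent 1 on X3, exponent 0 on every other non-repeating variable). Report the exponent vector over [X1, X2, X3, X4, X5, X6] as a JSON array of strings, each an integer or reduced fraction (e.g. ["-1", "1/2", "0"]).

Write exponents as rows T,I,L / cols X1,X2,X3,X4,X5,X6:
  T: [ 1 -2  1  0 -1 -2]
  I: [ 0 -1  1 -1  0 -1]
  L: [ 1 -1  0  1 -1 -1]
Echelon form has 2 nonzero rows (pivots: X1,X2)
Pivot set = {X1,X2}, free = {X3,X4,X5,X6}
RREF:
  r0: [   1    0   -1    2   -1    0]
  r1: [   0    1   -1    1    0    1]
  r2: [   0    0    0    0    0    0]
Fix exponent of X3 at 1, X4 at 0, X5 at 0, X6 at 0; solve each RREF row for its pivot's exponent:
  r0: exp(X1) + (-1)·1 = 0 ⇒ exp(X1) = 1
  r1: exp(X2) + (-1)·1 = 0 ⇒ exp(X2) = 1
Π_1 = X1 · X2 · X3

["1", "1", "1", "0", "0", "0"]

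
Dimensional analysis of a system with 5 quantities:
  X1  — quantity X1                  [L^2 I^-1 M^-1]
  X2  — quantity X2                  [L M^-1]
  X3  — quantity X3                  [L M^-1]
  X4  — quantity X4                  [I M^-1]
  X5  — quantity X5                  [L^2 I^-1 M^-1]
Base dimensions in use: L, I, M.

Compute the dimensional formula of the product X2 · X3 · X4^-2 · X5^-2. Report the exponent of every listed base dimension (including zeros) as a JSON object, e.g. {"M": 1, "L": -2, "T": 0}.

{"L": -2, "I": 0, "M": 2}

Exponent matrix [L,I,M] × [X1,X2,X3,X4,X5]:
  L: [ 2  1  1  0  2]
  I: [-1  0  0  1 -1]
  M: [-1 -1 -1 -1 -1]
  [L]: (1)·1+(1)·1+(-2)·0+(-2)·2 = -2
  [I]: (1)·0+(1)·0+(-2)·1+(-2)·-1 = 0
  [M]: (1)·-1+(1)·-1+(-2)·-1+(-2)·-1 = 2
⇒ L^-2 M^2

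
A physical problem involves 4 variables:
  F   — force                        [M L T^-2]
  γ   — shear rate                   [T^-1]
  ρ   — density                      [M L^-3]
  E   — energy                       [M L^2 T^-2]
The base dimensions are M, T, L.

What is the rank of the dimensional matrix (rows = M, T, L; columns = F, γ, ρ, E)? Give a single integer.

Dimensional matrix (M×T×L by F×γ×ρ×E):
  M: [ 1  0  1  1]
  T: [-2 -1  0 -2]
  L: [ 1  0 -3  2]
Row reduction gives pivot columns F,γ,ρ; rank = 3

3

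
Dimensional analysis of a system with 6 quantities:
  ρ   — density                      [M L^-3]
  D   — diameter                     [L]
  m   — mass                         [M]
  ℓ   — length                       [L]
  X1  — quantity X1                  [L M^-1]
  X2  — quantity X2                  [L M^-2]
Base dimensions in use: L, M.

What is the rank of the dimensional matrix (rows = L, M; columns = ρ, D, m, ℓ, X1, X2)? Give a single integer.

Write exponents as rows L,M / cols ρ,D,m,ℓ,X1,X2:
  L: [-3  1  0  1  1  1]
  M: [ 1  0  1  0 -1 -2]
RREF → pivots at {ρ,D} ⇒ r = 2

2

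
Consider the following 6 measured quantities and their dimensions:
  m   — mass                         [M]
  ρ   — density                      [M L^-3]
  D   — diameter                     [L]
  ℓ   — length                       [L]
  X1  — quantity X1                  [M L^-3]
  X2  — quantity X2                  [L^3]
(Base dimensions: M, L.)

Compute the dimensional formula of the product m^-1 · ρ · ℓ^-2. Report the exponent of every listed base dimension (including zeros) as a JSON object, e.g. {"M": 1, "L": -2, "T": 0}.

Exponent matrix [M,L] × [m,ρ,D,ℓ,X1,X2]:
  M: [ 1  1  0  0  1  0]
  L: [ 0 -3  1  1 -3  3]
  [M]: (-1)·1+(1)·1+(-2)·0 = 0
  [L]: (-1)·0+(1)·-3+(-2)·1 = -5
⇒ L^-5

{"M": 0, "L": -5}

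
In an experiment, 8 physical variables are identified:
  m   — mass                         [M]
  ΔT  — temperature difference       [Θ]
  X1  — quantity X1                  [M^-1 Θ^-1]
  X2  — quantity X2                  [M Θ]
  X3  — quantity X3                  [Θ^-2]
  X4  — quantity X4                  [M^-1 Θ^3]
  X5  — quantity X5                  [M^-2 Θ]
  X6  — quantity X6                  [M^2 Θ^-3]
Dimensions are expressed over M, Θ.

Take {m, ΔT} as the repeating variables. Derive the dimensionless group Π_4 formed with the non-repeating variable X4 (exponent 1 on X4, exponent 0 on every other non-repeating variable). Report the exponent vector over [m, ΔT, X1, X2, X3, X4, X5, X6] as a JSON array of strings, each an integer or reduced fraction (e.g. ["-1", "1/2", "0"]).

["1", "-3", "0", "0", "0", "1", "0", "0"]

Dimensional matrix (M×Θ by m×ΔT×X1×X2×X3×X4×X5×X6):
  M: [ 1  0 -1  1  0 -1 -2  2]
  Θ: [ 0  1 -1  1 -2  3  1 -3]
Echelon form has 2 nonzero rows (pivots: m,ΔT)
Pivot set = {m,ΔT}, free = {X1,X2,X3,X4,X5,X6}
RREF:
  r0: [   1    0   -1    1    0   -1   -2    2]
  r1: [   0    1   -1    1   -2    3    1   -3]
Fix exponent of X4 at 1, X1 at 0, X2 at 0, X3 at 0, X5 at 0, X6 at 0; solve each RREF row for its pivot's exponent:
  r0: exp(m) + (-1)·1 = 0 ⇒ exp(m) = 1
  r1: exp(ΔT) + (3)·1 = 0 ⇒ exp(ΔT) = -3
Π_4 = m · ΔT^-3 · X4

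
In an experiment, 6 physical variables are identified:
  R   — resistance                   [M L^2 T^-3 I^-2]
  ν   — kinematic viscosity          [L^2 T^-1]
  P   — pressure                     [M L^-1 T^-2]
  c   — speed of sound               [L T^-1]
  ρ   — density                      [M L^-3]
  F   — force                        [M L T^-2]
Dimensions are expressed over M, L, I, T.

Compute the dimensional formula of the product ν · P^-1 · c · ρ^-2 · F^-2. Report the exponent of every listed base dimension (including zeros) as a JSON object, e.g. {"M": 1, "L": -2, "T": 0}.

Dimensional matrix (M×L×I×T by R×ν×P×c×ρ×F):
  M: [ 1  0  1  0  1  1]
  L: [ 2  2 -1  1 -3  1]
  I: [-2  0  0  0  0  0]
  T: [-3 -1 -2 -1  0 -2]
  [M]: (1)·0+(-1)·1+(1)·0+(-2)·1+(-2)·1 = -5
  [L]: (1)·2+(-1)·-1+(1)·1+(-2)·-3+(-2)·1 = 8
  [I]: (1)·0+(-1)·0+(1)·0+(-2)·0+(-2)·0 = 0
  [T]: (1)·-1+(-1)·-2+(1)·-1+(-2)·0+(-2)·-2 = 4
⇒ M^-5 L^8 T^4

{"M": -5, "L": 8, "I": 0, "T": 4}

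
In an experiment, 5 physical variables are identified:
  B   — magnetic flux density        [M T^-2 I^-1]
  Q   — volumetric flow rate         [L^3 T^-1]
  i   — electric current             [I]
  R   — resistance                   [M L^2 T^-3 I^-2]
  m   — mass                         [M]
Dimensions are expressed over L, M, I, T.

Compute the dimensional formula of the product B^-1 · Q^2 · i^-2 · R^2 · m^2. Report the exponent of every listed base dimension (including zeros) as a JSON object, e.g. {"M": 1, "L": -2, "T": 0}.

Dimensional matrix (L×M×I×T by B×Q×i×R×m):
  L: [ 0  3  0  2  0]
  M: [ 1  0  0  1  1]
  I: [-1  0  1 -2  0]
  T: [-2 -1  0 -3  0]
  [L]: (-1)·0+(2)·3+(-2)·0+(2)·2+(2)·0 = 10
  [M]: (-1)·1+(2)·0+(-2)·0+(2)·1+(2)·1 = 3
  [I]: (-1)·-1+(2)·0+(-2)·1+(2)·-2+(2)·0 = -5
  [T]: (-1)·-2+(2)·-1+(-2)·0+(2)·-3+(2)·0 = -6
⇒ L^10 M^3 I^-5 T^-6

{"L": 10, "M": 3, "I": -5, "T": -6}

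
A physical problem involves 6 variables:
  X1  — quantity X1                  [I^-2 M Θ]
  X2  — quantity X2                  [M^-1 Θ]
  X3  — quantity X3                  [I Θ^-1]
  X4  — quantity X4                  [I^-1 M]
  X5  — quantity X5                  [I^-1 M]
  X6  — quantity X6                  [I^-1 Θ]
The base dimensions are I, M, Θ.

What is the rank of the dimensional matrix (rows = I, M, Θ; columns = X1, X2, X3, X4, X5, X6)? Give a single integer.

Dimensional matrix (I×M×Θ by X1×X2×X3×X4×X5×X6):
  I: [-2  0  1 -1 -1 -1]
  M: [ 1 -1  0  1  1  0]
  Θ: [ 1  1 -1  0  0  1]
Echelon form has 2 nonzero rows (pivots: X1,X2)

2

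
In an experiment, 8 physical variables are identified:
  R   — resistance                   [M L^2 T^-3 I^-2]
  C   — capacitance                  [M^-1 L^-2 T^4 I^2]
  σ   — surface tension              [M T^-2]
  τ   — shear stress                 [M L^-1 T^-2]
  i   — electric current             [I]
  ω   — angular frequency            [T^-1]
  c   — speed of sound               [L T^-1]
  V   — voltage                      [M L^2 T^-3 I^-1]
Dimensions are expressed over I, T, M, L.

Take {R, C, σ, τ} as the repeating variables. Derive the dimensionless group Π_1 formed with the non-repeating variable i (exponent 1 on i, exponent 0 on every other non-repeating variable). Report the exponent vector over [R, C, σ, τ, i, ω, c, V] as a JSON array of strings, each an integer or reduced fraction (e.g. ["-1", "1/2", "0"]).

Dimensional matrix (I×T×M×L by R×C×σ×τ×i×ω×c×V):
  I: [-2  2  0  0  1  0  0 -1]
  T: [-3  4 -2 -2  0 -1 -1 -3]
  M: [ 1 -1  1  1  0  0  0  1]
  L: [ 2 -2  0 -1  0  0  1  2]
Row reduction gives pivot columns R,C,σ,τ; rank = 4
Pivot set = {R,C,σ,τ}, free = {i,ω,c,V}
RREF:
  r0: [   1    0    0    0   -1   -1   -1    0]
  r1: [   0    1    0    0 -1/2   -1   -1 -1/2]
  r2: [   0    0    1    0  3/2    0    1  3/2]
  r3: [   0    0    0    1   -1    0   -1   -1]
Fix exponent of i at 1, ω at 0, c at 0, V at 0; solve each RREF row for its pivot's exponent:
  r0: exp(R) + (-1)·1 = 0 ⇒ exp(R) = 1
  r1: exp(C) + (-1/2)·1 = 0 ⇒ exp(C) = 1/2
  r2: exp(σ) + (3/2)·1 = 0 ⇒ exp(σ) = -3/2
  r3: exp(τ) + (-1)·1 = 0 ⇒ exp(τ) = 1
Π_1 = R · C^(1/2) · σ^(-3/2) · τ · i

["1", "1/2", "-3/2", "1", "1", "0", "0", "0"]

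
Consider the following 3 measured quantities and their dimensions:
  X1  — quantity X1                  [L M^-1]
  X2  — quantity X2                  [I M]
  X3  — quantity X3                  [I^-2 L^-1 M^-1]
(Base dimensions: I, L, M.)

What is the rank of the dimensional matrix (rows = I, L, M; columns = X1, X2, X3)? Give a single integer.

Write exponents as rows I,L,M / cols X1,X2,X3:
  I: [ 0  1 -2]
  L: [ 1  0 -1]
  M: [-1  1 -1]
RREF → pivots at {X1,X2} ⇒ r = 2

2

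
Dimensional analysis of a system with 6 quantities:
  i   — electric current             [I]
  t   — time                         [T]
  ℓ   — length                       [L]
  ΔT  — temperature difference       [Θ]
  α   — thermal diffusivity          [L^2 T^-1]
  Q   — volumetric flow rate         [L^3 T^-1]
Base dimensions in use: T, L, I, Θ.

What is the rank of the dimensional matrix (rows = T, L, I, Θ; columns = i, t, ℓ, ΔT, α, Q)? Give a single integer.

4

Write exponents as rows T,L,I,Θ / cols i,t,ℓ,ΔT,α,Q:
  T: [ 0  1  0  0 -1 -1]
  L: [ 0  0  1  0  2  3]
  I: [ 1  0  0  0  0  0]
  Θ: [ 0  0  0  1  0  0]
RREF → pivots at {i,t,ℓ,ΔT} ⇒ r = 4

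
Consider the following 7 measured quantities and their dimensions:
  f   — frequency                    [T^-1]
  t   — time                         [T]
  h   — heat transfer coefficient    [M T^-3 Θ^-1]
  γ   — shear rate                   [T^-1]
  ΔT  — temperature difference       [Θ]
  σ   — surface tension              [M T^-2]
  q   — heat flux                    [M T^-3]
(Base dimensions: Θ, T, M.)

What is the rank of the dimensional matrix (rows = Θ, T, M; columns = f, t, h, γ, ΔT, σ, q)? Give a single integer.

3

Exponent matrix [Θ,T,M] × [f,t,h,γ,ΔT,σ,q]:
  Θ: [ 0  0 -1  0  1  0  0]
  T: [-1  1 -3 -1  0 -2 -3]
  M: [ 0  0  1  0  0  1  1]
Echelon form has 3 nonzero rows (pivots: f,h,ΔT)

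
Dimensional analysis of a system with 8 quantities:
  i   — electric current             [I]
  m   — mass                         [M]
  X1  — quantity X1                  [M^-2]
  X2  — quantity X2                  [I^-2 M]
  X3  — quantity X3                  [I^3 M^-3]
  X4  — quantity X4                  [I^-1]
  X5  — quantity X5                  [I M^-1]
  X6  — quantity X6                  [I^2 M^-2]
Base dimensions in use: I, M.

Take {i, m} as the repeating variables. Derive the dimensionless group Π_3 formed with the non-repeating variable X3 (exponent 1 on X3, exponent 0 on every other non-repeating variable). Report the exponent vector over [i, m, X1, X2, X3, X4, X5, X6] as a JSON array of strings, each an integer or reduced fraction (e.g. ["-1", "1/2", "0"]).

Write exponents as rows I,M / cols i,m,X1,X2,X3,X4,X5,X6:
  I: [ 1  0  0 -2  3 -1  1  2]
  M: [ 0  1 -2  1 -3  0 -1 -2]
Row reduction gives pivot columns i,m; rank = 2
Pivot set = {i,m}, free = {X1,X2,X3,X4,X5,X6}
RREF:
  r0: [   1    0    0   -2    3   -1    1    2]
  r1: [   0    1   -2    1   -3    0   -1   -2]
Fix exponent of X3 at 1, X1 at 0, X2 at 0, X4 at 0, X5 at 0, X6 at 0; solve each RREF row for its pivot's exponent:
  r0: exp(i) + (3)·1 = 0 ⇒ exp(i) = -3
  r1: exp(m) + (-3)·1 = 0 ⇒ exp(m) = 3
Π_3 = i^-3 · m^3 · X3

["-3", "3", "0", "0", "1", "0", "0", "0"]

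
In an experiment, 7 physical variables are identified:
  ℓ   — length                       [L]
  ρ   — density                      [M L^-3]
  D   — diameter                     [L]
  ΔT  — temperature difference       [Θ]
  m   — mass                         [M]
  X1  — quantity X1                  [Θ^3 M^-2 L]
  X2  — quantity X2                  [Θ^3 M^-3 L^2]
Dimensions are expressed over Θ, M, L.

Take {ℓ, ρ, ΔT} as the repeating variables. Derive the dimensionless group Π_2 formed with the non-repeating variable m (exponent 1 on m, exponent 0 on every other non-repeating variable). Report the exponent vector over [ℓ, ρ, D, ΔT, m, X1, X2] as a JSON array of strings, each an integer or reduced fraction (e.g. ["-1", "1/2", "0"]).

["-3", "-1", "0", "0", "1", "0", "0"]

Dimensional matrix (Θ×M×L by ℓ×ρ×D×ΔT×m×X1×X2):
  Θ: [ 0  0  0  1  0  3  3]
  M: [ 0  1  0  0  1 -2 -3]
  L: [ 1 -3  1  0  0  1  2]
RREF → pivots at {ℓ,ρ,ΔT} ⇒ r = 3
Repeat: ℓ,ρ,ΔT; free: D,m,X1,X2
RREF:
  r0: [   1    0    1    0    3   -5   -7]
  r1: [   0    1    0    0    1   -2   -3]
  r2: [   0    0    0    1    0    3    3]
Fix exponent of m at 1, D at 0, X1 at 0, X2 at 0; solve each RREF row for its pivot's exponent:
  r0: exp(ℓ) + (3)·1 = 0 ⇒ exp(ℓ) = -3
  r1: exp(ρ) + (1)·1 = 0 ⇒ exp(ρ) = -1
  r2: exp(ΔT) + (0)·1 = 0 ⇒ exp(ΔT) = 0
Π_2 = ℓ^-3 · ρ^-1 · m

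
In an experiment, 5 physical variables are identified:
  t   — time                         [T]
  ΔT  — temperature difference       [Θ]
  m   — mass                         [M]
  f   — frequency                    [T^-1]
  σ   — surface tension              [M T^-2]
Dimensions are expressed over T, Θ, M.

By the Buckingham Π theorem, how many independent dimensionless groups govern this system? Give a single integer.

Dimensional matrix (T×Θ×M by t×ΔT×m×f×σ):
  T: [ 1  0  0 -1 -2]
  Θ: [ 0  1  0  0  0]
  M: [ 0  0  1  0  1]
Row reduction gives pivot columns t,ΔT,m; rank = 3
Π count = n − r = 5 − 3 = 2

2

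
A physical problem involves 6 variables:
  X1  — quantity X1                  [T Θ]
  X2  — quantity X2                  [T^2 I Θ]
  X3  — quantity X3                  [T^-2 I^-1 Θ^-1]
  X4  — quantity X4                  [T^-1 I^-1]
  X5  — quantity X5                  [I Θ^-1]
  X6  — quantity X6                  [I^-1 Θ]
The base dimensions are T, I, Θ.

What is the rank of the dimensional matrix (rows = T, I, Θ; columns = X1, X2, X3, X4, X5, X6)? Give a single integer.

Write exponents as rows T,I,Θ / cols X1,X2,X3,X4,X5,X6:
  T: [ 1  2 -2 -1  0  0]
  I: [ 0  1 -1 -1  1 -1]
  Θ: [ 1  1 -1  0 -1  1]
RREF → pivots at {X1,X2} ⇒ r = 2

2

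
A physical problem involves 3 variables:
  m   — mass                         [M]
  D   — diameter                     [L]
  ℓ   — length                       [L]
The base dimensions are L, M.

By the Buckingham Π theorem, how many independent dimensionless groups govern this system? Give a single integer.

Exponent matrix [L,M] × [m,D,ℓ]:
  L: [ 0  1  1]
  M: [ 1  0  0]
RREF → pivots at {m,D} ⇒ r = 2
Π count = n − r = 3 − 2 = 1

1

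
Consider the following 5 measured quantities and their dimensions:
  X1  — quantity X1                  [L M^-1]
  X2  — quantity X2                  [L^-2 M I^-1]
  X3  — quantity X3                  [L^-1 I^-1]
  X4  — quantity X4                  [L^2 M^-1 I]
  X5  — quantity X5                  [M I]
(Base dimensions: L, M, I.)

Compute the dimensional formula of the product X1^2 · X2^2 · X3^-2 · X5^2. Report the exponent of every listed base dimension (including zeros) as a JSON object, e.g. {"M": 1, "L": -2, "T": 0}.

{"L": 0, "M": 2, "I": 2}

Exponent matrix [L,M,I] × [X1,X2,X3,X4,X5]:
  L: [ 1 -2 -1  2  0]
  M: [-1  1  0 -1  1]
  I: [ 0 -1 -1  1  1]
  [L]: (2)·1+(2)·-2+(-2)·-1+(2)·0 = 0
  [M]: (2)·-1+(2)·1+(-2)·0+(2)·1 = 2
  [I]: (2)·0+(2)·-1+(-2)·-1+(2)·1 = 2
⇒ M^2 I^2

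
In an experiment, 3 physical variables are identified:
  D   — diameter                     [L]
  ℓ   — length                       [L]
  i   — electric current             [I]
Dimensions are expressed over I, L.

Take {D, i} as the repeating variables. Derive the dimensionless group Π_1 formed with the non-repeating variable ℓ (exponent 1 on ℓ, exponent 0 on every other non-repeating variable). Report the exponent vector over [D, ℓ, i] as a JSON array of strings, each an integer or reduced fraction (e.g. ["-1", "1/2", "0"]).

Dimensional matrix (I×L by D×ℓ×i):
  I: [ 0  0  1]
  L: [ 1  1  0]
Row reduction gives pivot columns D,i; rank = 2
Repeat: D,i; free: ℓ
RREF:
  r0: [   1    1    0]
  r1: [   0    0    1]
Fix exponent of ℓ at 1; solve each RREF row for its pivot's exponent:
  r0: exp(D) + (1)·1 = 0 ⇒ exp(D) = -1
  r1: exp(i) + (0)·1 = 0 ⇒ exp(i) = 0
Π_1 = D^-1 · ℓ

["-1", "1", "0"]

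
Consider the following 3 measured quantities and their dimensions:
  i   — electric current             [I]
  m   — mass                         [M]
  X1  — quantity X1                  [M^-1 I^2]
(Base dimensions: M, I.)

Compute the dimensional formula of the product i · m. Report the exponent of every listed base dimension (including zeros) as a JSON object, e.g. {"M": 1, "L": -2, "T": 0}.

Exponent matrix [M,I] × [i,m,X1]:
  M: [ 0  1 -1]
  I: [ 1  0  2]
  [M]: (1)·0+(1)·1 = 1
  [I]: (1)·1+(1)·0 = 1
⇒ M I

{"M": 1, "I": 1}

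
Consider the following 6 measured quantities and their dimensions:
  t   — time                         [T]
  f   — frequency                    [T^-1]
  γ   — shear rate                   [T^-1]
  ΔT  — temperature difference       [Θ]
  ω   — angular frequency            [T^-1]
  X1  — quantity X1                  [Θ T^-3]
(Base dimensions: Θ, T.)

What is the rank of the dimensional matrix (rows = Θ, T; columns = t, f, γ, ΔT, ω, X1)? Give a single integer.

2

Dimensional matrix (Θ×T by t×f×γ×ΔT×ω×X1):
  Θ: [ 0  0  0  1  0  1]
  T: [ 1 -1 -1  0 -1 -3]
Row reduction gives pivot columns t,ΔT; rank = 2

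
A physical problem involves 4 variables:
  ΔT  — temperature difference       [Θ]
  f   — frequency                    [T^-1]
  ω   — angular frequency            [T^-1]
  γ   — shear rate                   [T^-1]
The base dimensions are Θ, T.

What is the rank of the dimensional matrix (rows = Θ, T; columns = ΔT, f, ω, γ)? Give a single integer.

Write exponents as rows Θ,T / cols ΔT,f,ω,γ:
  Θ: [ 1  0  0  0]
  T: [ 0 -1 -1 -1]
Echelon form has 2 nonzero rows (pivots: ΔT,f)

2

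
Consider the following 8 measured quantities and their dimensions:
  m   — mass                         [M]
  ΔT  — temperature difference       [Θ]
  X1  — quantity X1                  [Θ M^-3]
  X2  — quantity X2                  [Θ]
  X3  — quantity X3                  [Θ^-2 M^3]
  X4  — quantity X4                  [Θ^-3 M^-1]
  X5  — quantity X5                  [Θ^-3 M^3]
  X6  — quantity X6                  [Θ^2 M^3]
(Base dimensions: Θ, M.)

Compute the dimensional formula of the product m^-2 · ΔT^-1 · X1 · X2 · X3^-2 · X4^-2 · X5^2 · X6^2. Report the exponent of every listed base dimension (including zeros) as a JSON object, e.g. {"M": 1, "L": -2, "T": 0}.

{"Θ": 9, "M": 3}

Exponent matrix [Θ,M] × [m,ΔT,X1,X2,X3,X4,X5,X6]:
  Θ: [ 0  1  1  1 -2 -3 -3  2]
  M: [ 1  0 -3  0  3 -1  3  3]
  [Θ]: (-2)·0+(-1)·1+(1)·1+(1)·1+(-2)·-2+(-2)·-3+(2)·-3+(2)·2 = 9
  [M]: (-2)·1+(-1)·0+(1)·-3+(1)·0+(-2)·3+(-2)·-1+(2)·3+(2)·3 = 3
⇒ Θ^9 M^3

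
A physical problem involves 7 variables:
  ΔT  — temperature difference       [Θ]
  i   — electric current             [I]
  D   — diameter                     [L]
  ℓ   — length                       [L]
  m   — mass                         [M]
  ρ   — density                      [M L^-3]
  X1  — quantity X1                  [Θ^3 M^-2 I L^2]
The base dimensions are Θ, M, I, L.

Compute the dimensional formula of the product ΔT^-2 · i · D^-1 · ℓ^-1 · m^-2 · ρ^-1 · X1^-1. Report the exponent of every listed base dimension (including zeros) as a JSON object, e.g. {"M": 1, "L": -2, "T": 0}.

Write exponents as rows Θ,M,I,L / cols ΔT,i,D,ℓ,m,ρ,X1:
  Θ: [ 1  0  0  0  0  0  3]
  M: [ 0  0  0  0  1  1 -2]
  I: [ 0  1  0  0  0  0  1]
  L: [ 0  0  1  1  0 -3  2]
  [Θ]: (-2)·1+(1)·0+(-1)·0+(-1)·0+(-2)·0+(-1)·0+(-1)·3 = -5
  [M]: (-2)·0+(1)·0+(-1)·0+(-1)·0+(-2)·1+(-1)·1+(-1)·-2 = -1
  [I]: (-2)·0+(1)·1+(-1)·0+(-1)·0+(-2)·0+(-1)·0+(-1)·1 = 0
  [L]: (-2)·0+(1)·0+(-1)·1+(-1)·1+(-2)·0+(-1)·-3+(-1)·2 = -1
⇒ Θ^-5 M^-1 L^-1

{"Θ": -5, "M": -1, "I": 0, "L": -1}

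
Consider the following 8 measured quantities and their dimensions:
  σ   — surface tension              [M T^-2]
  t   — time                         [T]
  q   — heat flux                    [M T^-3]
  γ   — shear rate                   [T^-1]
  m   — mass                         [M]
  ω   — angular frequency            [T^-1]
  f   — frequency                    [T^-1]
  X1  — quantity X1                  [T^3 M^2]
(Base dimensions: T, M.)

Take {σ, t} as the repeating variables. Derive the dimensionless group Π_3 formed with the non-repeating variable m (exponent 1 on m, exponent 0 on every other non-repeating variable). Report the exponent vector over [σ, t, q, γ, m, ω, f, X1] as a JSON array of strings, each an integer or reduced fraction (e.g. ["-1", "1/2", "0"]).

Write exponents as rows T,M / cols σ,t,q,γ,m,ω,f,X1:
  T: [-2  1 -3 -1  0 -1 -1  3]
  M: [ 1  0  1  0  1  0  0  2]
RREF → pivots at {σ,t} ⇒ r = 2
Repeat: σ,t; free: q,γ,m,ω,f,X1
RREF:
  r0: [   1    0    1    0    1    0    0    2]
  r1: [   0    1   -1   -1    2   -1   -1    7]
Fix exponent of m at 1, q at 0, γ at 0, ω at 0, f at 0, X1 at 0; solve each RREF row for its pivot's exponent:
  r0: exp(σ) + (1)·1 = 0 ⇒ exp(σ) = -1
  r1: exp(t) + (2)·1 = 0 ⇒ exp(t) = -2
Π_3 = σ^-1 · t^-2 · m

["-1", "-2", "0", "0", "1", "0", "0", "0"]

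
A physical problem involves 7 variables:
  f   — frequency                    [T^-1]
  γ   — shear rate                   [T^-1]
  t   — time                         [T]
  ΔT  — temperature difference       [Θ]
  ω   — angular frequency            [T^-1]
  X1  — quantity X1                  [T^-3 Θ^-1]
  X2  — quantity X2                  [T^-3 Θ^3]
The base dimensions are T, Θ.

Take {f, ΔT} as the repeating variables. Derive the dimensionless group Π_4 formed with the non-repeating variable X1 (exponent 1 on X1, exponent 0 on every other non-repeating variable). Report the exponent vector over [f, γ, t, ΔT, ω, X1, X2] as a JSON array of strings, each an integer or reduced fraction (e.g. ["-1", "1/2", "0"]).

["-3", "0", "0", "1", "0", "1", "0"]

Exponent matrix [T,Θ] × [f,γ,t,ΔT,ω,X1,X2]:
  T: [-1 -1  1  0 -1 -3 -3]
  Θ: [ 0  0  0  1  0 -1  3]
RREF → pivots at {f,ΔT} ⇒ r = 2
Repeat: f,ΔT; free: γ,t,ω,X1,X2
RREF:
  r0: [   1    1   -1    0    1    3    3]
  r1: [   0    0    0    1    0   -1    3]
Fix exponent of X1 at 1, γ at 0, t at 0, ω at 0, X2 at 0; solve each RREF row for its pivot's exponent:
  r0: exp(f) + (3)·1 = 0 ⇒ exp(f) = -3
  r1: exp(ΔT) + (-1)·1 = 0 ⇒ exp(ΔT) = 1
Π_4 = f^-3 · ΔT · X1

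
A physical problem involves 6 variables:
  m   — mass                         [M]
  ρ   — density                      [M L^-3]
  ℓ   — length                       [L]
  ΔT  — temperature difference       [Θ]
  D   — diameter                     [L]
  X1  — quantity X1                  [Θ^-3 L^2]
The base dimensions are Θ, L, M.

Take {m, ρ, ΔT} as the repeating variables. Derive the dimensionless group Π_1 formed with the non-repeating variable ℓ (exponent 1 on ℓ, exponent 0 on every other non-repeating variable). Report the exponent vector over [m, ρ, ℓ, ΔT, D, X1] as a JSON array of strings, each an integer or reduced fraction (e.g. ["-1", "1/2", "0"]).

Dimensional matrix (Θ×L×M by m×ρ×ℓ×ΔT×D×X1):
  Θ: [ 0  0  0  1  0 -3]
  L: [ 0 -3  1  0  1  2]
  M: [ 1  1  0  0  0  0]
Row reduction gives pivot columns m,ρ,ΔT; rank = 3
Pivot set = {m,ρ,ΔT}, free = {ℓ,D,X1}
RREF:
  r0: [   1    0  1/3    0  1/3  2/3]
  r1: [   0    1 -1/3    0 -1/3 -2/3]
  r2: [   0    0    0    1    0   -3]
Fix exponent of ℓ at 1, D at 0, X1 at 0; solve each RREF row for its pivot's exponent:
  r0: exp(m) + (1/3)·1 = 0 ⇒ exp(m) = -1/3
  r1: exp(ρ) + (-1/3)·1 = 0 ⇒ exp(ρ) = 1/3
  r2: exp(ΔT) + (0)·1 = 0 ⇒ exp(ΔT) = 0
Π_1 = m^(-1/3) · ρ^(1/3) · ℓ

["-1/3", "1/3", "1", "0", "0", "0"]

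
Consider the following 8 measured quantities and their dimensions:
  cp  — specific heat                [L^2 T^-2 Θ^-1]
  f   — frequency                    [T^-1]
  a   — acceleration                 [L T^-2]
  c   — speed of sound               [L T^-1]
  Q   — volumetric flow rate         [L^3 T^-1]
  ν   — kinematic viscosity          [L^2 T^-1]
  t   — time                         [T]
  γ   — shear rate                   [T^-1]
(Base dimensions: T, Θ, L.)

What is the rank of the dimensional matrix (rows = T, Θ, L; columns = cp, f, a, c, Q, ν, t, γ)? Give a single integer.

Dimensional matrix (T×Θ×L by cp×f×a×c×Q×ν×t×γ):
  T: [-2 -1 -2 -1 -1 -1  1 -1]
  Θ: [-1  0  0  0  0  0  0  0]
  L: [ 2  0  1  1  3  2  0  0]
Row reduction gives pivot columns cp,f,a; rank = 3

3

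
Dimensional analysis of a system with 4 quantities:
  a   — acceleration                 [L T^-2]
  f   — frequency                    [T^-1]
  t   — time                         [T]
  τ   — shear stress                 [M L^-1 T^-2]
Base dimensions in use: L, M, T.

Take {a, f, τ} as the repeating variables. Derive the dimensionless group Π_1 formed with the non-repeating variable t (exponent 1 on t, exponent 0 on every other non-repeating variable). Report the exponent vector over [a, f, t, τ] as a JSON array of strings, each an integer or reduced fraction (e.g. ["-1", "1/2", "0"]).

Exponent matrix [L,M,T] × [a,f,t,τ]:
  L: [ 1  0  0 -1]
  M: [ 0  0  0  1]
  T: [-2 -1  1 -2]
Row reduction gives pivot columns a,f,τ; rank = 3
Pivot set = {a,f,τ}, free = {t}
RREF:
  r0: [   1    0    0    0]
  r1: [   0    1   -1    0]
  r2: [   0    0    0    1]
Fix exponent of t at 1; solve each RREF row for its pivot's exponent:
  r0: exp(a) + (0)·1 = 0 ⇒ exp(a) = 0
  r1: exp(f) + (-1)·1 = 0 ⇒ exp(f) = 1
  r2: exp(τ) + (0)·1 = 0 ⇒ exp(τ) = 0
Π_1 = f · t

["0", "1", "1", "0"]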